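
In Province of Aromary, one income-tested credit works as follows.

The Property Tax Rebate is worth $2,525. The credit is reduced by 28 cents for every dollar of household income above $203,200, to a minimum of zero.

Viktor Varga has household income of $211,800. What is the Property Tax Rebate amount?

Property Tax Rebate: 28% of the $8,600 excess over $203,200 is $2,408; credit = $2,525 − $2,408 = $117.

$117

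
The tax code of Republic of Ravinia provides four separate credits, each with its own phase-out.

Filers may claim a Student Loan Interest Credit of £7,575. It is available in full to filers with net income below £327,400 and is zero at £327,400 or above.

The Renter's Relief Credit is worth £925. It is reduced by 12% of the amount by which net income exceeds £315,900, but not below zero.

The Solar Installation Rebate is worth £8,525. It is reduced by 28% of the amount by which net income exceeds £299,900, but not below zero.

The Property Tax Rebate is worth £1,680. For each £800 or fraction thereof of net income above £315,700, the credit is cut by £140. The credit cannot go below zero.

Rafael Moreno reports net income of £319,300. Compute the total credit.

Student Loan Interest Credit: £319,300 is below the £327,400 cutoff, so the full £7,575 applies.
Renter's Relief Credit: 12% of the £3,400 excess over £315,900 is £408; credit = £925 − £408 = £517.
Solar Installation Rebate: 28% of the £19,400 excess over £299,900 is £5,432; credit = £8,525 − £5,432 = £3,093.
Property Tax Rebate: income exceeds £315,700 by £3,600, which is 5 full-or-partial £800 increments; reduction = 5 × £140 = £700, leaving £980.
Total: £7,575 + £517 + £3,093 + £980 = £12,165.

£12,165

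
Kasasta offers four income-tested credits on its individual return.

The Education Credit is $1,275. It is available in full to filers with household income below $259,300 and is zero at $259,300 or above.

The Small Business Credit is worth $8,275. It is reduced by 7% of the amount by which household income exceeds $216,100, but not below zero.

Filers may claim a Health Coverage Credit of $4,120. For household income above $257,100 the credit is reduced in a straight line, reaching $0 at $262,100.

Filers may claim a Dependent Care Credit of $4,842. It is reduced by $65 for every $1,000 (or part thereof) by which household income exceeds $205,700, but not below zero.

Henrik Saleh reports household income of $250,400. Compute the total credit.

Education Credit: $250,400 is below the $259,300 cutoff, so the full $1,275 applies.
Small Business Credit: 7% of the $34,300 excess over $216,100 is $2,401; credit = $8,275 − $2,401 = $5,874.
Health Coverage Credit: $250,400 is at or below the $257,100 threshold, so the full $4,120 applies.
Dependent Care Credit: income exceeds $205,700 by $44,700, which is 45 full-or-partial $1,000 increments; reduction = 45 × $65 = $2,925, leaving $1,917.
Total: $1,275 + $5,874 + $4,120 + $1,917 = $13,186.

$13,186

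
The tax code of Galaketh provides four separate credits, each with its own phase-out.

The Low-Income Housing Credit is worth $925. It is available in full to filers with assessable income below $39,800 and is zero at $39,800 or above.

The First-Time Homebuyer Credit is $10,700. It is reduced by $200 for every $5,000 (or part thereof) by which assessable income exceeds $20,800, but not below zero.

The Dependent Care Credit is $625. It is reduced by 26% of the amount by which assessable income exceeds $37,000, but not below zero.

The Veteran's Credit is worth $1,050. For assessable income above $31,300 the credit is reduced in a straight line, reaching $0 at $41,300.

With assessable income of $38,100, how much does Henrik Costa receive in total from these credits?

$11,500

Low-Income Housing Credit: $38,100 is below the $39,800 cutoff, so the full $925 applies.
First-Time Homebuyer Credit: income exceeds $20,800 by $17,300, which is 4 full-or-partial $5,000 increments; reduction = 4 × $200 = $800, leaving $9,900.
Dependent Care Credit: 26% of the $1,100 excess over $37,000 is $286; credit = $625 − $286 = $339.
Veteran's Credit: $38,100 is $6,800 into a $10,000 phase-out range, leaving 3,200/10,000 of the credit: $1,050 × 3,200/10,000 = $336.
Total: $925 + $9,900 + $339 + $336 = $11,500.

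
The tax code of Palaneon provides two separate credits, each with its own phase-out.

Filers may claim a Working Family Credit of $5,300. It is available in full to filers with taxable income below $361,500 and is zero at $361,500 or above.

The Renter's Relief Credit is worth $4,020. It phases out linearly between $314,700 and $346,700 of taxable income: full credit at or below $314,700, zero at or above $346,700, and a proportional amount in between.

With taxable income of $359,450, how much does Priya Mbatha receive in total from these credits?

Working Family Credit: $359,450 is below the $361,500 cutoff, so the full $5,300 applies.
Renter's Relief Credit: $359,450 is at or above $346,700, so the credit is $0.
Total: $5,300 + $0 = $5,300.

$5,300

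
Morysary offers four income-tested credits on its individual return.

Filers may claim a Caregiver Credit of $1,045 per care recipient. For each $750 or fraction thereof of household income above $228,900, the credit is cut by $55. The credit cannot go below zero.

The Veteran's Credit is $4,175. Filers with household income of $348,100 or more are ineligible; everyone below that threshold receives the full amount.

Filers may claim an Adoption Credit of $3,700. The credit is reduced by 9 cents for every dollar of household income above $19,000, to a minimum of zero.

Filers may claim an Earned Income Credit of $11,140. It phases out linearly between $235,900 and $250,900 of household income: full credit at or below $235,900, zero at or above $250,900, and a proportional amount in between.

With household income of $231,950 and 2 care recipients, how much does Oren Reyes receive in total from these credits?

Caregiver Credit: base = 2 × $1,045 = $2,090. income exceeds $228,900 by $3,050, which is 5 full-or-partial $750 increments; reduction = 5 × $55 = $275, leaving $1,815.
Veteran's Credit: $231,950 is below the $348,100 cutoff, so the full $4,175 applies.
Adoption Credit: 9% of the $212,950 excess over $19,000 is $19,165.50 ≥ base, so the credit is $0.
Earned Income Credit: $231,950 is at or below the $235,900 threshold, so the full $11,140 applies.
Total: $1,815 + $4,175 + $0 + $11,140 = $17,130.

$17,130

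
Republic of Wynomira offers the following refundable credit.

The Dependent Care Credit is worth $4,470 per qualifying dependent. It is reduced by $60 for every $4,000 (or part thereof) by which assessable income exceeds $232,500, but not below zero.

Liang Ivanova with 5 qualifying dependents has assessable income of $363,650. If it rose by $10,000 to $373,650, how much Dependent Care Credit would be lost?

At $363,650 — base = 5 × $4,470 = $22,350. income exceeds $232,500 by $131,150, which is 33 full-or-partial $4,000 increments; reduction = 33 × $60 = $1,980, leaving $20,370.
At $373,650 — base = 5 × $4,470 = $22,350. income exceeds $232,500 by $141,150, which is 36 full-or-partial $4,000 increments; reduction = 36 × $60 = $2,160, leaving $20,190.
Lost: $20,370 − $20,190 = $180.

$180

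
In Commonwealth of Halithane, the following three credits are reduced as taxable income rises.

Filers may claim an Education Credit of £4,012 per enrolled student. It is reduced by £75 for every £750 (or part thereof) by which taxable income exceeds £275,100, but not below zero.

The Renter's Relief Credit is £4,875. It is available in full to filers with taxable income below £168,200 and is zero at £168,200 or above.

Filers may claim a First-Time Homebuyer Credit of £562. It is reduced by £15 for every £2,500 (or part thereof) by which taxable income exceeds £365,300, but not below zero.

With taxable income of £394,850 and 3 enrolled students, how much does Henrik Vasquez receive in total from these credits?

£418

Education Credit: base = 3 × £4,012 = £12,036. income exceeds £275,100 by £119,750, which is 160 full-or-partial £750 increments; reduction = 160 × £75 = £12,000, leaving £36.
Renter's Relief Credit: £394,850 meets or exceeds the £168,200 cutoff, so the credit is £0.
First-Time Homebuyer Credit: income exceeds £365,300 by £29,550, which is 12 full-or-partial £2,500 increments; reduction = 12 × £15 = £180, leaving £382.
Total: £36 + £0 + £382 = £418.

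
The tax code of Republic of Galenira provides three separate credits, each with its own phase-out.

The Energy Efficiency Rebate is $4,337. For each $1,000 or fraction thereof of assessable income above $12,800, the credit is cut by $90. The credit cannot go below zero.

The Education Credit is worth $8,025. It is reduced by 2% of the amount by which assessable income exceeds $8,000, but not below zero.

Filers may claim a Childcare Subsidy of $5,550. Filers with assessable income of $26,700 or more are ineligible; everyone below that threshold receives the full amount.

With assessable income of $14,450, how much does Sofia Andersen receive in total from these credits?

Energy Efficiency Rebate: income exceeds $12,800 by $1,650, which is 2 full-or-partial $1,000 increments; reduction = 2 × $90 = $180, leaving $4,157.
Education Credit: 2% of the $6,450 excess over $8,000 is $129; credit = $8,025 − $129 = $7,896.
Childcare Subsidy: $14,450 is below the $26,700 cutoff, so the full $5,550 applies.
Total: $4,157 + $7,896 + $5,550 = $17,603.

$17,603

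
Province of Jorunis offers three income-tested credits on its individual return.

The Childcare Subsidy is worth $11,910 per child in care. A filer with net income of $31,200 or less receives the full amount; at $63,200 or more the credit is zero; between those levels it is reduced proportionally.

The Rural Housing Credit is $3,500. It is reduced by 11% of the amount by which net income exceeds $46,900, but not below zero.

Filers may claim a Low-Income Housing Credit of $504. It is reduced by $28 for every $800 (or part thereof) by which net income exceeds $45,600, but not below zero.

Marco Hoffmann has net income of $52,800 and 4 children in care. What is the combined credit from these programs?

Childcare Subsidy: base = 4 × $11,910 = $47,640. $52,800 is $21,600 into a $32,000 phase-out range, leaving 10,400/32,000 of the credit: $47,640 × 10,400/32,000 = $15,483.
Rural Housing Credit: 11% of the $5,900 excess over $46,900 is $649; credit = $3,500 − $649 = $2,851.
Low-Income Housing Credit: income exceeds $45,600 by $7,200, which is 9 full-or-partial $800 increments; reduction = 9 × $28 = $252, leaving $252.
Total: $15,483 + $2,851 + $252 = $18,586.

$18,586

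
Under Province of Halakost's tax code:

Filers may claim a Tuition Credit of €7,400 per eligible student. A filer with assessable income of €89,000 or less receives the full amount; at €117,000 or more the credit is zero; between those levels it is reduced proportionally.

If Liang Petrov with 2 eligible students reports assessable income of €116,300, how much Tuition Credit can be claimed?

€370

Tuition Credit: base = 2 × €7,400 = €14,800. €116,300 is €27,300 into a €28,000 phase-out range, leaving 700/28,000 of the credit: €14,800 × 700/28,000 = €370.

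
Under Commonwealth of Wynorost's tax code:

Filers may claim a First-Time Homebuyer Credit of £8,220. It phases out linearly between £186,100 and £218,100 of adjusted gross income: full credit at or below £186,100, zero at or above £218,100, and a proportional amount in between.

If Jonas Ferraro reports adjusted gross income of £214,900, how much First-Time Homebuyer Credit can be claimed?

First-Time Homebuyer Credit: £214,900 is £28,800 into a £32,000 phase-out range, leaving 3,200/32,000 of the credit: £8,220 × 3,200/32,000 = £822.

£822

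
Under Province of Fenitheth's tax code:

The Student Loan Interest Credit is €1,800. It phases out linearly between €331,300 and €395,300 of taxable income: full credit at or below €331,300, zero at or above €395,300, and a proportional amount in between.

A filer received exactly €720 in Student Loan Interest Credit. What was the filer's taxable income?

€720 is 720/1,800 of the full €1,800, so 1,080/1,800 of the €64,000 range has been used: income = €331,300 + €64,000 × 1,080/1,800 = €369,700.

€369,700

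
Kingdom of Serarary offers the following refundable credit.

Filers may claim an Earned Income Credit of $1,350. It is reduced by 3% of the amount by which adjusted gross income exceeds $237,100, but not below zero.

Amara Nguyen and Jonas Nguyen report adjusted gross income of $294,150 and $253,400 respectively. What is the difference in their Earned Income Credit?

Amara ($294,150): Earned Income Credit: 3% of the $57,050 excess over $237,100 is $1,711.50 ≥ base, so the credit is $0.
Jonas ($253,400): Earned Income Credit: 3% of the $16,300 excess over $237,100 is $489; credit = $1,350 − $489 = $861.
Difference: |$0 − $861| = $861.

$861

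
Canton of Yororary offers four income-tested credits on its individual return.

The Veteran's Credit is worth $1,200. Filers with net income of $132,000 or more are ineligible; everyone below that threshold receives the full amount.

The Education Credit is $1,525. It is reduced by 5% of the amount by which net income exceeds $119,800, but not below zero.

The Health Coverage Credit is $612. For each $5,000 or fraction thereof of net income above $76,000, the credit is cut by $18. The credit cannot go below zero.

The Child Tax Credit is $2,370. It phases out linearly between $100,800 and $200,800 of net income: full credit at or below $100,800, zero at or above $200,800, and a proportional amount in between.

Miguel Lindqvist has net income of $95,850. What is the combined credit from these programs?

Veteran's Credit: $95,850 is below the $132,000 cutoff, so the full $1,200 applies.
Education Credit: $95,850 is at or below the $119,800 threshold, so the full $1,525 applies.
Health Coverage Credit: income exceeds $76,000 by $19,850, which is 4 full-or-partial $5,000 increments; reduction = 4 × $18 = $72, leaving $540.
Child Tax Credit: $95,850 is at or below the $100,800 threshold, so the full $2,370 applies.
Total: $1,200 + $1,525 + $540 + $2,370 = $5,635.

$5,635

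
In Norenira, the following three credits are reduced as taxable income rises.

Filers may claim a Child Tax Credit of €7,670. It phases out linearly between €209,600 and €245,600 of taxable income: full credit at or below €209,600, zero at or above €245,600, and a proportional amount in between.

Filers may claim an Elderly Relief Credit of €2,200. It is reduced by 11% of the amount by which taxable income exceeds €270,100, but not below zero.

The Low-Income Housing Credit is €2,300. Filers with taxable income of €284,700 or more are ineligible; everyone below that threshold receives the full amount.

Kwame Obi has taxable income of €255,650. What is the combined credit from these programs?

Child Tax Credit: €255,650 is at or above €245,600, so the credit is €0.
Elderly Relief Credit: €255,650 is at or below the €270,100 threshold, so the full €2,200 applies.
Low-Income Housing Credit: €255,650 is below the €284,700 cutoff, so the full €2,300 applies.
Total: €0 + €2,200 + €2,300 = €4,500.

€4,500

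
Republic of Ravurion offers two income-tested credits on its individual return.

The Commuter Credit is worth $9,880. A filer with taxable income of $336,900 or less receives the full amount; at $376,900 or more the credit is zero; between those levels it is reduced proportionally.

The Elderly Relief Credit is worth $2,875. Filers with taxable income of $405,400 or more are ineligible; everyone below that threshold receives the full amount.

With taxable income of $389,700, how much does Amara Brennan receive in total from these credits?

Commuter Credit: $389,700 is at or above $376,900, so the credit is $0.
Elderly Relief Credit: $389,700 is below the $405,400 cutoff, so the full $2,875 applies.
Total: $0 + $2,875 = $2,875.

$2,875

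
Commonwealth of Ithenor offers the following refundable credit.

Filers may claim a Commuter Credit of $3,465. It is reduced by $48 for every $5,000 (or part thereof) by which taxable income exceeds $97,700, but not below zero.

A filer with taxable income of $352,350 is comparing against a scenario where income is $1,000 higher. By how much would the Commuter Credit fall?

$48

At $352,350 — income exceeds $97,700 by $254,650, which is 51 full-or-partial $5,000 increments; reduction = 51 × $48 = $2,448, leaving $1,017.
At $353,350 — income exceeds $97,700 by $255,650, which is 52 full-or-partial $5,000 increments; reduction = 52 × $48 = $2,496, leaving $969.
Lost: $1,017 − $969 = $48.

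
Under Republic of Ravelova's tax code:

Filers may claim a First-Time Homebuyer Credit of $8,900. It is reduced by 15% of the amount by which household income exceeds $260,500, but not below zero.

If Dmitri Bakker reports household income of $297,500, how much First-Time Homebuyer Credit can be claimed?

$3,350

First-Time Homebuyer Credit: 15% of the $37,000 excess over $260,500 is $5,550; credit = $8,900 − $5,550 = $3,350.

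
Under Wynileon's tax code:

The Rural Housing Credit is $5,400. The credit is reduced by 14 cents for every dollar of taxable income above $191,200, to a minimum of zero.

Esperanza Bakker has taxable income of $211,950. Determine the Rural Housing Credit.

Rural Housing Credit: 14% of the $20,750 excess over $191,200 is $2,905; credit = $5,400 − $2,905 = $2,495.

$2,495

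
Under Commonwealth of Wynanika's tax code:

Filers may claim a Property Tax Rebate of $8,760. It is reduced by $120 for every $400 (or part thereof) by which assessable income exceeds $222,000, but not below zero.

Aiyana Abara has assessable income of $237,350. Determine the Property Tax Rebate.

Property Tax Rebate: income exceeds $222,000 by $15,350, which is 39 full-or-partial $400 increments; reduction = 39 × $120 = $4,680, leaving $4,080.

$4,080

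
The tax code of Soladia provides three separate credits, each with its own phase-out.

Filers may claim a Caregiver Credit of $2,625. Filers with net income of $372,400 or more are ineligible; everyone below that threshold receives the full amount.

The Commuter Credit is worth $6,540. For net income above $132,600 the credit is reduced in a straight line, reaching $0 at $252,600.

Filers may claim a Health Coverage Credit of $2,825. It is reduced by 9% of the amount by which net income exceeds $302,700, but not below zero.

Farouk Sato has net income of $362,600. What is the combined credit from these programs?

Caregiver Credit: $362,600 is below the $372,400 cutoff, so the full $2,625 applies.
Commuter Credit: $362,600 is at or above $252,600, so the credit is $0.
Health Coverage Credit: 9% of the $59,900 excess over $302,700 is $5,391 ≥ base, so the credit is $0.
Total: $2,625 + $0 + $0 = $2,625.

$2,625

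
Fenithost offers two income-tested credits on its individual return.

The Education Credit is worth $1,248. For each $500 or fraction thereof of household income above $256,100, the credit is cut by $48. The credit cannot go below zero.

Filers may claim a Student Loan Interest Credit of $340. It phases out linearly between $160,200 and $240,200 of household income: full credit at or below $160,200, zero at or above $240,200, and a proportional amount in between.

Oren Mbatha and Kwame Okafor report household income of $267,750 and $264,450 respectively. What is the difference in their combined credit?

$336

Oren ($267,750): Education Credit: income exceeds $256,100 by $11,650, which is 24 full-or-partial $500 increments; reduction = 24 × $48 = $1,152, leaving $96. Student Loan Interest Credit: $267,750 is at or above $240,200, so the credit is $0. total $96 + $0 = $96
Kwame ($264,450): Education Credit: income exceeds $256,100 by $8,350, which is 17 full-or-partial $500 increments; reduction = 17 × $48 = $816, leaving $432. Student Loan Interest Credit: $264,450 is at or above $240,200, so the credit is $0. total $432 + $0 = $432
Difference: |$96 − $432| = $336.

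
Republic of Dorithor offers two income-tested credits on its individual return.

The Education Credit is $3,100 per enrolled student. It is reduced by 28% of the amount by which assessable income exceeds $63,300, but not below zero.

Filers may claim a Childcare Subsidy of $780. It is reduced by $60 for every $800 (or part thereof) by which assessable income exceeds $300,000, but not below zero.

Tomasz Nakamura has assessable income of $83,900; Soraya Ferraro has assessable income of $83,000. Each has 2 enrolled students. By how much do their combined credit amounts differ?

$252

Tomasz ($83,900): Education Credit: base = 2 × $3,100 = $6,200. 28% of the $20,600 excess over $63,300 is $5,768; credit = $6,200 − $5,768 = $432. Childcare Subsidy: $83,900 is at or below the $300,000 threshold, so the full $780 applies. total $432 + $780 = $1,212
Soraya ($83,000): Education Credit: base = 2 × $3,100 = $6,200. 28% of the $19,700 excess over $63,300 is $5,516; credit = $6,200 − $5,516 = $684. Childcare Subsidy: $83,000 is at or below the $300,000 threshold, so the full $780 applies. total $684 + $780 = $1,464
Difference: |$1,212 − $1,464| = $252.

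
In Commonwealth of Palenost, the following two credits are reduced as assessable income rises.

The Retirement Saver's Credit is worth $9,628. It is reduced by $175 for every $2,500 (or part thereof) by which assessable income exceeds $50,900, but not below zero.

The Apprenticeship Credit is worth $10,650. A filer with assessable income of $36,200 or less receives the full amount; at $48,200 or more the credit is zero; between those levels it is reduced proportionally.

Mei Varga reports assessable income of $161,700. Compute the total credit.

Retirement Saver's Credit: income exceeds $50,900 by $110,800, which is 45 full-or-partial $2,500 increments; reduction = 45 × $175 = $7,875, leaving $1,753.
Apprenticeship Credit: $161,700 is at or above $48,200, so the credit is $0.
Total: $1,753 + $0 = $1,753.

$1,753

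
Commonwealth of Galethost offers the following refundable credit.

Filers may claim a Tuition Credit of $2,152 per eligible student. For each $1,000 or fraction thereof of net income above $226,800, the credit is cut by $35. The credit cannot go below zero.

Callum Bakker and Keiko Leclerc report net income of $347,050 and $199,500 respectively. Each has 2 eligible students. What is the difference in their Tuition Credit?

$4,235

Callum ($347,050): Tuition Credit: base = 2 × $2,152 = $4,304. income exceeds $226,800 by $120,250, which is 121 full-or-partial $1,000 increments; reduction = 121 × $35 = $4,235, leaving $69.
Keiko ($199,500): Tuition Credit: base = 2 × $2,152 = $4,304. $199,500 is at or below the $226,800 threshold, so the full $4,304 applies.
Difference: |$69 − $4,304| = $4,235.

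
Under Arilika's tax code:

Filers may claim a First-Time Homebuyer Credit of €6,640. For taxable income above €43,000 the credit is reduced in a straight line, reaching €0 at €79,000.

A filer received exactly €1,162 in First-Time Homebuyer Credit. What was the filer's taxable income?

€72,700

€1,162 is 1,162/6,640 of the full €6,640, so 5,478/6,640 of the €36,000 range has been used: income = €43,000 + €36,000 × 5,478/6,640 = €72,700.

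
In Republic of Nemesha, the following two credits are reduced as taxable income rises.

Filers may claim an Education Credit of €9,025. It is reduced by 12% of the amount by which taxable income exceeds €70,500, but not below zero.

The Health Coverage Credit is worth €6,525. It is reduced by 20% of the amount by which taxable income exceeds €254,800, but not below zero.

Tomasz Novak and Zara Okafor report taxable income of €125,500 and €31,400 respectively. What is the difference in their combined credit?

Tomasz (€125,500): Education Credit: 12% of the €55,000 excess over €70,500 is €6,600; credit = €9,025 − €6,600 = €2,425. Health Coverage Credit: €125,500 is at or below the €254,800 threshold, so the full €6,525 applies. total €2,425 + €6,525 = €8,950
Zara (€31,400): Education Credit: €31,400 is at or below the €70,500 threshold, so the full €9,025 applies. Health Coverage Credit: €31,400 is at or below the €254,800 threshold, so the full €6,525 applies. total €9,025 + €6,525 = €15,550
Difference: |€8,950 − €15,550| = €6,600.

€6,600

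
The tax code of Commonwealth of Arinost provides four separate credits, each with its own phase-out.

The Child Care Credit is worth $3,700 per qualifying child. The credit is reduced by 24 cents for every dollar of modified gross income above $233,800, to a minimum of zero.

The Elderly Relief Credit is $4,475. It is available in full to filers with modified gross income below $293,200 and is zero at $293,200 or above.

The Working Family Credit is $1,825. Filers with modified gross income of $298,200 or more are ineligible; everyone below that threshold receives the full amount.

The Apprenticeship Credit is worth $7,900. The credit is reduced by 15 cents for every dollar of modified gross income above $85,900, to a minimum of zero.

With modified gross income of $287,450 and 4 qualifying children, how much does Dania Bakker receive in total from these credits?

$8,224

Child Care Credit: base = 4 × $3,700 = $14,800. 24% of the $53,650 excess over $233,800 is $12,876; credit = $14,800 − $12,876 = $1,924.
Elderly Relief Credit: $287,450 is below the $293,200 cutoff, so the full $4,475 applies.
Working Family Credit: $287,450 is below the $298,200 cutoff, so the full $1,825 applies.
Apprenticeship Credit: 15% of the $201,550 excess over $85,900 is $30,232.50 ≥ base, so the credit is $0.
Total: $1,924 + $4,475 + $1,825 + $0 = $8,224.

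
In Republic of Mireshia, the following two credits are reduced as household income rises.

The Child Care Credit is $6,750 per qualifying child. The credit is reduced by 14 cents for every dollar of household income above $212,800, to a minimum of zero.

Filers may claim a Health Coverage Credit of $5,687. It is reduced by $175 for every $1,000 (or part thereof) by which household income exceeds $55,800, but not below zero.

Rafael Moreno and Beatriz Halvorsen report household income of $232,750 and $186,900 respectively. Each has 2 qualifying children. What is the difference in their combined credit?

$2,793

Rafael ($232,750): Child Care Credit: base = 2 × $6,750 = $13,500. 14% of the $19,950 excess over $212,800 is $2,793; credit = $13,500 − $2,793 = $10,707. Health Coverage Credit: income exceeds $55,800 by $176,950 → 177 increments × $175 = $30,975 ≥ base, so the credit is $0. total $10,707 + $0 = $10,707
Beatriz ($186,900): Child Care Credit: base = 2 × $6,750 = $13,500. $186,900 is at or below the $212,800 threshold, so the full $13,500 applies. Health Coverage Credit: income exceeds $55,800 by $131,100 → 132 increments × $175 = $23,100 ≥ base, so the credit is $0. total $13,500 + $0 = $13,500
Difference: |$10,707 − $13,500| = $2,793.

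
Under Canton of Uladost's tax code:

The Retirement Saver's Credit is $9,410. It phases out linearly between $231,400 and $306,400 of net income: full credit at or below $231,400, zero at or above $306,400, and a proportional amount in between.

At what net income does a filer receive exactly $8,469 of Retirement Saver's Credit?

$238,900

$8,469 is 8,469/9,410 of the full $9,410, so 941/9,410 of the $75,000 range has been used: income = $231,400 + $75,000 × 941/9,410 = $238,900.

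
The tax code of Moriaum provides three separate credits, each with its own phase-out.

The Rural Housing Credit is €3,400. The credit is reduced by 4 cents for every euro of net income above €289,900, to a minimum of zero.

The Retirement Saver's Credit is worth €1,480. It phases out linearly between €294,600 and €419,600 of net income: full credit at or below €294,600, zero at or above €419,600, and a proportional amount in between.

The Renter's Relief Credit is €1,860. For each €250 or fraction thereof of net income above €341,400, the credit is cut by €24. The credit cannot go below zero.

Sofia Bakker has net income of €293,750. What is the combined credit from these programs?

Rural Housing Credit: 4% of the €3,850 excess over €289,900 is €154; credit = €3,400 − €154 = €3,246.
Retirement Saver's Credit: €293,750 is at or below the €294,600 threshold, so the full €1,480 applies.
Renter's Relief Credit: €293,750 is at or below the €341,400 threshold, so the full €1,860 applies.
Total: €3,246 + €1,480 + €1,860 = €6,586.

€6,586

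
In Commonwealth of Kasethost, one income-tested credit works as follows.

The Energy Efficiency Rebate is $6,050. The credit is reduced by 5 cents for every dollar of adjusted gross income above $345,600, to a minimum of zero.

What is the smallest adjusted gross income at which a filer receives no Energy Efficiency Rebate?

$466,600

The credit falls by 5% of each dollar above $345,600, so it reaches zero when the excess is $6,050 / 5% = $121,000: income = $345,600 + $121,000 = $466,600.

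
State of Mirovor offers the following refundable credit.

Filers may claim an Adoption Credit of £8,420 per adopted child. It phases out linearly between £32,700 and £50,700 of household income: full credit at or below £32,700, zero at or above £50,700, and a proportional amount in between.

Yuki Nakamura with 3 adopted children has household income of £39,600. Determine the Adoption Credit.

£15,577

Adoption Credit: base = 3 × £8,420 = £25,260. £39,600 is £6,900 into a £18,000 phase-out range, leaving 11,100/18,000 of the credit: £25,260 × 11,100/18,000 = £15,577.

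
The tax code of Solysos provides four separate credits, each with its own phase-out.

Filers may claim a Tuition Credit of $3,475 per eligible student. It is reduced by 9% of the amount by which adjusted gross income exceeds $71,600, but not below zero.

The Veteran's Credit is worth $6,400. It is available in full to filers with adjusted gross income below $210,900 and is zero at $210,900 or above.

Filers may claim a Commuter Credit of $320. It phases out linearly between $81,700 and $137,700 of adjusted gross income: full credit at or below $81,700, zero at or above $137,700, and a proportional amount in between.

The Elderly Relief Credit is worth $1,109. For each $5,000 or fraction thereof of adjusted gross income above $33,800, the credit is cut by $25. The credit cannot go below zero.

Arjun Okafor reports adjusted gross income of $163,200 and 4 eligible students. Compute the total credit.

Tuition Credit: base = 4 × $3,475 = $13,900. 9% of the $91,600 excess over $71,600 is $8,244; credit = $13,900 − $8,244 = $5,656.
Veteran's Credit: $163,200 is below the $210,900 cutoff, so the full $6,400 applies.
Commuter Credit: $163,200 is at or above $137,700, so the credit is $0.
Elderly Relief Credit: income exceeds $33,800 by $129,400, which is 26 full-or-partial $5,000 increments; reduction = 26 × $25 = $650, leaving $459.
Total: $5,656 + $6,400 + $0 + $459 = $12,515.

$12,515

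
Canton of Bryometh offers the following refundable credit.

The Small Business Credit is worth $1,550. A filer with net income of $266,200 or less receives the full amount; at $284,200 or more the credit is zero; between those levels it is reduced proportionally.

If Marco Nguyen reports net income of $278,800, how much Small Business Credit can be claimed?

Small Business Credit: $278,800 is $12,600 into a $18,000 phase-out range, leaving 5,400/18,000 of the credit: $1,550 × 5,400/18,000 = $465.

$465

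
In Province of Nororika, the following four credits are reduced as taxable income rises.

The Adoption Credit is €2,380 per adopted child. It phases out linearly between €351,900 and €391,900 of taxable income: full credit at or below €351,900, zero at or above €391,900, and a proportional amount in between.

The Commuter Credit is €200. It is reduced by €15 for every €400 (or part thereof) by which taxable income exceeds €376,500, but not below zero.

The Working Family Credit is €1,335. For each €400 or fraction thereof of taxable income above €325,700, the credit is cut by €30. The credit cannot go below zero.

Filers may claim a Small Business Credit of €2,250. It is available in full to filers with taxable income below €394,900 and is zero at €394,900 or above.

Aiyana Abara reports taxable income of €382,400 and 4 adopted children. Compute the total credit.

Adoption Credit: base = 4 × €2,380 = €9,520. €382,400 is €30,500 into a €40,000 phase-out range, leaving 9,500/40,000 of the credit: €9,520 × 9,500/40,000 = €2,261.
Commuter Credit: income exceeds €376,500 by €5,900 → 15 increments × €15 = €225 ≥ base, so the credit is €0.
Working Family Credit: income exceeds €325,700 by €56,700 → 142 increments × €30 = €4,260 ≥ base, so the credit is €0.
Small Business Credit: €382,400 is below the €394,900 cutoff, so the full €2,250 applies.
Total: €2,261 + €0 + €0 + €2,250 = €4,511.

€4,511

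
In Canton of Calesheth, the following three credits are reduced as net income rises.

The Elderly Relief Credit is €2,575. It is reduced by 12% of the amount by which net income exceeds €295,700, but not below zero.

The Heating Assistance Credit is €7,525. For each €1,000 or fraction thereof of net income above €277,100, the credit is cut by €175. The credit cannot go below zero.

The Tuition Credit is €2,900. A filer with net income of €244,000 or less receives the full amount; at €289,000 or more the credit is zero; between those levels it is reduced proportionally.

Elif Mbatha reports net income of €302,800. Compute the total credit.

Elderly Relief Credit: 12% of the €7,100 excess over €295,700 is €852; credit = €2,575 − €852 = €1,723.
Heating Assistance Credit: income exceeds €277,100 by €25,700, which is 26 full-or-partial €1,000 increments; reduction = 26 × €175 = €4,550, leaving €2,975.
Tuition Credit: €302,800 is at or above €289,000, so the credit is €0.
Total: €1,723 + €2,975 + €0 = €4,698.

€4,698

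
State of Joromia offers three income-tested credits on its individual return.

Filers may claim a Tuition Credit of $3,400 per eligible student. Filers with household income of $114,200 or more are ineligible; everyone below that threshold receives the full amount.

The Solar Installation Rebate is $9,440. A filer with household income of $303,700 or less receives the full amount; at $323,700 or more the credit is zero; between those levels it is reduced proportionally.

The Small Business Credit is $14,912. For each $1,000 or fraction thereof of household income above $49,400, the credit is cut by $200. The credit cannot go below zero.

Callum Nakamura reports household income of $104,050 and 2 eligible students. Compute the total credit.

$20,152

Tuition Credit: base = 2 × $3,400 = $6,800. $104,050 is below the $114,200 cutoff, so the full $6,800 applies.
Solar Installation Rebate: $104,050 is at or below the $303,700 threshold, so the full $9,440 applies.
Small Business Credit: income exceeds $49,400 by $54,650, which is 55 full-or-partial $1,000 increments; reduction = 55 × $200 = $11,000, leaving $3,912.
Total: $6,800 + $9,440 + $3,912 = $20,152.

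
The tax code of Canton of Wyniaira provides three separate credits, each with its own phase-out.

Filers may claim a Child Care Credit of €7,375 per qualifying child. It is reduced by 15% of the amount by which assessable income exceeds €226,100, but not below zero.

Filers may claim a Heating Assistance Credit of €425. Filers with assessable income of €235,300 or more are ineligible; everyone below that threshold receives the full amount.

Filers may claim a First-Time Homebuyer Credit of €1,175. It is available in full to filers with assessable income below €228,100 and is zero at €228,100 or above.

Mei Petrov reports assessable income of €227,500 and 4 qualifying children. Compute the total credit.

€30,890

Child Care Credit: base = 4 × €7,375 = €29,500. 15% of the €1,400 excess over €226,100 is €210; credit = €29,500 − €210 = €29,290.
Heating Assistance Credit: €227,500 is below the €235,300 cutoff, so the full €425 applies.
First-Time Homebuyer Credit: €227,500 is below the €228,100 cutoff, so the full €1,175 applies.
Total: €29,290 + €425 + €1,175 = €30,890.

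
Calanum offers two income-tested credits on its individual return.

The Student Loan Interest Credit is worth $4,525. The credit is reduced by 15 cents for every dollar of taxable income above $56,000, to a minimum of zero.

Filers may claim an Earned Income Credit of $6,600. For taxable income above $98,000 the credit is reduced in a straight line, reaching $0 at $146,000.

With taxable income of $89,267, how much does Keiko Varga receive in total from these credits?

$6,600

Student Loan Interest Credit: 15% of the $33,267 excess over $56,000 is $4,990.05 ≥ base, so the credit is $0.
Earned Income Credit: $89,267 is at or below the $98,000 threshold, so the full $6,600 applies.
Total: $0 + $6,600 = $6,600.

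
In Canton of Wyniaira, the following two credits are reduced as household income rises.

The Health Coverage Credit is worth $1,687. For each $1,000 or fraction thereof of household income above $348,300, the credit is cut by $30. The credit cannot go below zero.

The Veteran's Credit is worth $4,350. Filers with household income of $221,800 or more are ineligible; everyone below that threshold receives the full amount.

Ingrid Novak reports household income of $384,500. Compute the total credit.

Health Coverage Credit: income exceeds $348,300 by $36,200, which is 37 full-or-partial $1,000 increments; reduction = 37 × $30 = $1,110, leaving $577.
Veteran's Credit: $384,500 meets or exceeds the $221,800 cutoff, so the credit is $0.
Total: $577 + $0 = $577.

$577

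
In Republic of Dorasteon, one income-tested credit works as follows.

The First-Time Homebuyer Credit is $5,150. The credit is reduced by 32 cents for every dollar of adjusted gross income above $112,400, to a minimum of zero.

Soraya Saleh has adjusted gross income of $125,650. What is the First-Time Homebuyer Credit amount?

$910

First-Time Homebuyer Credit: 32% of the $13,250 excess over $112,400 is $4,240; credit = $5,150 − $4,240 = $910.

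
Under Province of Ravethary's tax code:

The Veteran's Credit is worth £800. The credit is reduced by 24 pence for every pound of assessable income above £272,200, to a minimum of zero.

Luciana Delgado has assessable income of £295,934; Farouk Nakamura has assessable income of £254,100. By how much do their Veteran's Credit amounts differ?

Luciana (£295,934): Veteran's Credit: 24% of the £23,734 excess over £272,200 is £5,696.16 ≥ base, so the credit is £0.
Farouk (£254,100): Veteran's Credit: £254,100 is at or below the £272,200 threshold, so the full £800 applies.
Difference: |£0 − £800| = £800.

£800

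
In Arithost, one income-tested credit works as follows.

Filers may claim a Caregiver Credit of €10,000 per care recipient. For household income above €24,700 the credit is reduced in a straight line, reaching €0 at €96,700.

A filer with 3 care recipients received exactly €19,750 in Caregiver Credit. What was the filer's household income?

Full credit = 3 × €10,000 = €30,000.
€19,750 is 19,750/30,000 of the full €30,000, so 10,250/30,000 of the €72,000 range has been used: income = €24,700 + €72,000 × 10,250/30,000 = €49,300.

€49,300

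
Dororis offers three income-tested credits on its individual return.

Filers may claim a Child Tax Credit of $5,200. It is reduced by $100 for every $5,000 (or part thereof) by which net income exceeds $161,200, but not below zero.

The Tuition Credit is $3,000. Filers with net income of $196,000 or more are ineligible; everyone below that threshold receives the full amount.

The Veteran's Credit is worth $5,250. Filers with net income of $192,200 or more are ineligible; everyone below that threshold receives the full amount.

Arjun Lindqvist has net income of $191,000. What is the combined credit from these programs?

$12,850

Child Tax Credit: income exceeds $161,200 by $29,800, which is 6 full-or-partial $5,000 increments; reduction = 6 × $100 = $600, leaving $4,600.
Tuition Credit: $191,000 is below the $196,000 cutoff, so the full $3,000 applies.
Veteran's Credit: $191,000 is below the $192,200 cutoff, so the full $5,250 applies.
Total: $4,600 + $3,000 + $5,250 = $12,850.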